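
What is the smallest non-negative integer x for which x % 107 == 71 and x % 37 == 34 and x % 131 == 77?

304914

Combine the congruences pairwise.
From x ≡ 71 (mod 107) write x = 71 + 107t. Substituting into x ≡ 34 (mod 37) gives 107t ≡ 0 (mod 37), and since 33⁻¹ ≡ 9 (mod 37), t ≡ 0. Hence x ≡ 71 + 107·0 = 71 (mod 3959).
From x ≡ 71 (mod 3959) write x = 71 + 3959t. Substituting into x ≡ 77 (mod 131) gives 3959t ≡ 6 (mod 131), and since 29⁻¹ ≡ 122 (mod 131), t ≡ 77. Hence x ≡ 71 + 3959·77 = 304914 (mod 518629).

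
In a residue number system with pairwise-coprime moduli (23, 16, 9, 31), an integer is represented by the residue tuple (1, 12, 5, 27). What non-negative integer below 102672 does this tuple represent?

The moduli are pairwise coprime; N = 23·16·9·31 = 102672.
N/23 = 4464; 4464 ≡ 2 (mod 23); 2·12 ≡ 1, so inverse 12.
N/16 = 6417; 6417 ≡ 1 (mod 16), inverse 1.
N/9 = 11408; 11408 ≡ 5 (mod 9); 5·2 ≡ 1, so inverse 2.
N/31 = 3312; 3312 ≡ 26 (mod 31); 26·6 ≡ 1, so inverse 6.
x ≡ 1·4464·12 + 12·6417·1 + 5·11408·2 + 27·3312·6 = 781196.
781196 mod 102672 = 62492.

62492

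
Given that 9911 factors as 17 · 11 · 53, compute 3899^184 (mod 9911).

Mod 17: 3899 ≡ 6; by Fermat, exponent reduces to 184 mod 16 = 8; 6^8 ≡ 16 (mod 17).
Mod 11: 3899 ≡ 5; by Fermat, exponent reduces to 184 mod 10 = 4; 5^4 ≡ 9 (mod 11).
Mod 53: 3899 ≡ 30; by Fermat, exponent reduces to 184 mod 52 = 28; 30^28 ≡ 1 (mod 53).
Combine by CRT: x ≡ 16 (mod 17), x ≡ 9 (mod 11), x ≡ 1 (mod 53) ⇒ x ≡ 4453 (mod 9911).

4453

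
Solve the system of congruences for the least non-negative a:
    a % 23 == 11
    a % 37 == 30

770

From a ≡ 11 (mod 23) write a = 11 + 23t. Substituting into a ≡ 30 (mod 37) gives 23t ≡ 19 (mod 37), and since 23⁻¹ ≡ 29 (mod 37), t ≡ 33. Hence a ≡ 11 + 23·33 = 770 (mod 851).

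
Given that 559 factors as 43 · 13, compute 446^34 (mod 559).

35

Mod 43: 446 ≡ 16; 16^34 ≡ 35 (mod 43).
Mod 13: 446 ≡ 4; by Fermat, exponent reduces to 34 mod 12 = 10; 4^10 ≡ 9 (mod 13).
Combine by CRT: x ≡ 35 (mod 43), x ≡ 9 (mod 13) ⇒ x ≡ 35 (mod 559).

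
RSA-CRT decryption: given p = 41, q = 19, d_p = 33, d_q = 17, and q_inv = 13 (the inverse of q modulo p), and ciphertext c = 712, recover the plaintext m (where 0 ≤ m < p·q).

568

m₁ = c^(d_p) mod p: c ≡ 15 (mod 41), and 15^33 mod 41 = 35.
m₂ = c^(d_q) mod q: c ≡ 9 (mod 19), and 9^17 mod 19 = 17.
h = q_inv·(m₁ − m₂) mod p = 13·(35 − 17) mod 41 = 29.
m = m₂ + h·q = 17 + 29·19 = 568.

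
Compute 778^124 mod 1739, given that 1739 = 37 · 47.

149

Mod 37: 778 ≡ 1; by Fermat, exponent reduces to 124 mod 36 = 16; 1^16 ≡ 1 (mod 37).
Mod 47: 778 ≡ 26; by Fermat, exponent reduces to 124 mod 46 = 32; 26^32 ≡ 8 (mod 47).
Combine by CRT: x ≡ 1 (mod 37), x ≡ 8 (mod 47) ⇒ x ≡ 149 (mod 1739).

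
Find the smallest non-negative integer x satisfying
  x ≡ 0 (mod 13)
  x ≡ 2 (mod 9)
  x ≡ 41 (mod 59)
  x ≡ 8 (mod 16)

65000

Combine the congruences pairwise.
From x ≡ 0 (mod 13) write x = 0 + 13t. Substituting into x ≡ 2 (mod 9) gives 13t ≡ 2 (mod 9), and since 4⁻¹ ≡ 7 (mod 9), t ≡ 5. Hence x ≡ 0 + 13·5 = 65 (mod 117).
From x ≡ 65 (mod 117) write x = 65 + 117t. Substituting into x ≡ 41 (mod 59) gives 117t ≡ 35 (mod 59), and since 58⁻¹ ≡ 58 (mod 59), t ≡ 24. Hence x ≡ 65 + 117·24 = 2873 (mod 6903).
From x ≡ 2873 (mod 6903) write x = 2873 + 6903t. Substituting into x ≡ 8 (mod 16) gives 6903t ≡ 15 (mod 16), and since 7⁻¹ ≡ 7 (mod 16), t ≡ 9. Hence x ≡ 2873 + 6903·9 = 65000 (mod 110448).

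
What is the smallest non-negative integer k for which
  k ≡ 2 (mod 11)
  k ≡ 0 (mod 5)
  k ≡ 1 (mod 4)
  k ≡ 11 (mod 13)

The moduli are pairwise coprime; N = 11·5·4·13 = 2860.
N/11 = 260; 260 ≡ 7 (mod 11); 7·8 ≡ 1, so inverse 8.
N/5 = 572; 572 ≡ 2 (mod 5); 2·3 ≡ 1, so inverse 3.
N/4 = 715; 715 ≡ 3 (mod 4); 3·3 ≡ 1, so inverse 3.
N/13 = 220; 220 ≡ 12 (mod 13); 12·12 ≡ 1, so inverse 12.
k ≡ 2·260·8 + 0·572·3 + 1·715·3 + 11·220·12 = 35345.
35345 mod 2860 = 1025.

1025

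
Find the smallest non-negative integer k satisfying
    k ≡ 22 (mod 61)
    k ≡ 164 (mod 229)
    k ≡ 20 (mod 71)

973643

From k ≡ 22 (mod 61) write k = 22 + 61t. Substituting into k ≡ 164 (mod 229) gives 61t ≡ 142 (mod 229), and since 61⁻¹ ≡ 214 (mod 229), t ≡ 160. Hence k ≡ 22 + 61·160 = 9782 (mod 13969).
From k ≡ 9782 (mod 13969) write k = 9782 + 13969t. Substituting into k ≡ 20 (mod 71) gives 13969t ≡ 36 (mod 71), and since 53⁻¹ ≡ 67 (mod 71), t ≡ 69. Hence k ≡ 9782 + 13969·69 = 973643 (mod 991799).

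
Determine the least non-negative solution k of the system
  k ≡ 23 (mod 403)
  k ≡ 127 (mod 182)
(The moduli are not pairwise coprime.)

Combine the congruences pairwise.
gcd(403, 182) = 13 and 13 | (127 − 23), so the pair is consistent; merging gives k ≡ 4859 (mod 5642), where 5642 = lcm(403, 182).
The solution is unique modulo lcm(403, 182) = 5642.

4859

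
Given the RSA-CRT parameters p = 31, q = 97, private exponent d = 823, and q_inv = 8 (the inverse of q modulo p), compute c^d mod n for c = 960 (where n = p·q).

464

d_p = d mod (p−1) = 823 mod 30 = 13; d_q = d mod (q−1) = 55.
m₁ = c^(d_p) mod p: c ≡ 30 (mod 31), and 30^13 mod 31 = 30.
m₂ = c^(d_q) mod q: c ≡ 87 (mod 97), and 87^55 mod 97 = 76.
h = q_inv·(m₁ − m₂) mod p = 8·(30 − 76) mod 31 = 4.
m = m₂ + h·q = 76 + 4·97 = 464.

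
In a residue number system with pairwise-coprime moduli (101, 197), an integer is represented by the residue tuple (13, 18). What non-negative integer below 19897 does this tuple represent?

From x ≡ 13 (mod 101) write x = 13 + 101t. Substituting into x ≡ 18 (mod 197) gives 101t ≡ 5 (mod 197), and since 101⁻¹ ≡ 158 (mod 197), t ≡ 2. Hence x ≡ 13 + 101·2 = 215 (mod 19897).

215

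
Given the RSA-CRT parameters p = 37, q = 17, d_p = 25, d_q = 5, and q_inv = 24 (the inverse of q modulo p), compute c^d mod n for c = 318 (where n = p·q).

m₁ = c^(d_p) mod p: c ≡ 22 (mod 37), and 22^25 mod 37 = 35.
m₂ = c^(d_q) mod q: c ≡ 12 (mod 17), and 12^5 mod 17 = 3.
h = q_inv·(m₁ − m₂) mod p = 24·(35 − 3) mod 37 = 28.
m = m₂ + h·q = 3 + 28·17 = 479.

479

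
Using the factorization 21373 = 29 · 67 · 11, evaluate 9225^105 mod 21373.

16257

Mod 29: 9225 ≡ 3; by Fermat, exponent reduces to 105 mod 28 = 21; 3^21 ≡ 17 (mod 29).
Mod 67: 9225 ≡ 46; by Fermat, exponent reduces to 105 mod 66 = 39; 46^39 ≡ 43 (mod 67).
Mod 11: 9225 ≡ 7; by Fermat, exponent reduces to 105 mod 10 = 5; 7^5 ≡ 10 (mod 11).
Combine by CRT: x ≡ 17 (mod 29), x ≡ 43 (mod 67), x ≡ 10 (mod 11) ⇒ x ≡ 16257 (mod 21373).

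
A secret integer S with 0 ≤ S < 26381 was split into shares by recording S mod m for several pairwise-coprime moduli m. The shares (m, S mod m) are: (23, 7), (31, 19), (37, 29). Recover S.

Combine the congruences pairwise.
From S ≡ 7 (mod 23) write S = 7 + 23t. Substituting into S ≡ 19 (mod 31) gives 23t ≡ 12 (mod 31), and since 23⁻¹ ≡ 27 (mod 31), t ≡ 14. Hence S ≡ 7 + 23·14 = 329 (mod 713).
From S ≡ 329 (mod 713) write S = 329 + 713t. Substituting into S ≡ 29 (mod 37) gives 713t ≡ 33 (mod 37), and since 10⁻¹ ≡ 26 (mod 37), t ≡ 7. Hence S ≡ 329 + 713·7 = 5320 (mod 26381).

5320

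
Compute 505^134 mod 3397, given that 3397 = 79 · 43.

Mod 79: 505 ≡ 31; by Fermat, exponent reduces to 134 mod 78 = 56; 31^56 ≡ 16 (mod 79).
Mod 43: 505 ≡ 32; by Fermat, exponent reduces to 134 mod 42 = 8; 32^8 ≡ 11 (mod 43).
Combine by CRT: x ≡ 16 (mod 79), x ≡ 11 (mod 43) ⇒ x ≡ 1043 (mod 3397).

1043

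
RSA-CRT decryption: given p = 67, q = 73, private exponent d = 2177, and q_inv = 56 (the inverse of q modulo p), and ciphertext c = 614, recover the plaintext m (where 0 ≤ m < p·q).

2138

d_p = d mod (p−1) = 2177 mod 66 = 65; d_q = d mod (q−1) = 17.
m₁ = c^(d_p) mod p: c ≡ 11 (mod 67), and 11^65 mod 67 = 61.
m₂ = c^(d_q) mod q: c ≡ 30 (mod 73), and 30^17 mod 73 = 21.
h = q_inv·(m₁ − m₂) mod p = 56·(61 − 21) mod 67 = 29.
m = m₂ + h·q = 21 + 29·73 = 2138.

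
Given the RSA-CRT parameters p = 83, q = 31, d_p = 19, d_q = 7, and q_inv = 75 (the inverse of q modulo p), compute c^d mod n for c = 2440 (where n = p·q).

m₁ = c^(d_p) mod p: c ≡ 33 (mod 83), and 33^19 mod 83 = 37.
m₂ = c^(d_q) mod q: c ≡ 22 (mod 31), and 22^7 mod 31 = 21.
h = q_inv·(m₁ − m₂) mod p = 75·(37 − 21) mod 83 = 38.
m = m₂ + h·q = 21 + 38·31 = 1199.

1199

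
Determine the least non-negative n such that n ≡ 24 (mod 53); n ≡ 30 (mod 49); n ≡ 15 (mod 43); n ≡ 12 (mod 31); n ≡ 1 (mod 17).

17676584

The moduli are pairwise coprime; M = 53·49·43·31·17 = 58850617.
M/53 = 1110389; 1110389 ≡ 39 (mod 53); 39·34 ≡ 1, so inverse 34.
M/49 = 1201033; 1201033 ≡ 43 (mod 49); 43·8 ≡ 1, so inverse 8.
M/43 = 1368619; 1368619 ≡ 15 (mod 43); 15·23 ≡ 1, so inverse 23.
M/31 = 1898407; 1898407 ≡ 29 (mod 31); 29·15 ≡ 1, so inverse 15.
M/17 = 3461801; 3461801 ≡ 6 (mod 17); 6·3 ≡ 1, so inverse 3.
n ≡ 24·1110389·34 + 30·1201033·8 + 15·1368619·23 + 12·1898407·15 + 1·3461801·3 = 2018597562.
2018597562 mod 58850617 = 17676584.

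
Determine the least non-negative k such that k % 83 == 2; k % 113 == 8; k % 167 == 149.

The moduli are pairwise coprime; N = 83·113·167 = 1566293.
N/83 = 18871; 18871 ≡ 30 (mod 83); 30·36 ≡ 1, so inverse 36.
N/113 = 13861; 13861 ≡ 75 (mod 113); 75·110 ≡ 1, so inverse 110.
N/167 = 9379; 9379 ≡ 27 (mod 167); 27·99 ≡ 1, so inverse 99.
k ≡ 2·18871·36 + 8·13861·110 + 149·9379·99 = 151906021.
151906021 mod 1566293 = 1541893.

1541893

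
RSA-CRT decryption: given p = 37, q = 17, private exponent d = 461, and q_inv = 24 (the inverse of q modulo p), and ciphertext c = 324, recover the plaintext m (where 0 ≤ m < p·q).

d_p = d mod (p−1) = 461 mod 36 = 29; d_q = d mod (q−1) = 13.
m₁ = c^(d_p) mod p: c ≡ 28 (mod 37), and 28^29 mod 37 = 30.
m₂ = c^(d_q) mod q: c ≡ 1 (mod 17), and 1^13 mod 17 = 1.
h = q_inv·(m₁ − m₂) mod p = 24·(30 − 1) mod 37 = 30.
m = m₂ + h·q = 1 + 30·17 = 511.

511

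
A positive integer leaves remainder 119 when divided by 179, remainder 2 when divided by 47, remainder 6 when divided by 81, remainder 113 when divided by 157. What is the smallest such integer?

55393638

From t ≡ 119 (mod 179) write t = 119 + 179s. Substituting into t ≡ 2 (mod 47) gives 179s ≡ 24 (mod 47), and since 38⁻¹ ≡ 26 (mod 47), s ≡ 13. Hence t ≡ 119 + 179·13 = 2446 (mod 8413).
From t ≡ 2446 (mod 8413) write t = 2446 + 8413s. Substituting into t ≡ 6 (mod 81) gives 8413s ≡ 71 (mod 81), and since 70⁻¹ ≡ 22 (mod 81), s ≡ 23. Hence t ≡ 2446 + 8413·23 = 195945 (mod 681453).
From t ≡ 195945 (mod 681453) write t = 195945 + 681453s. Substituting into t ≡ 113 (mod 157) gives 681453s ≡ 104 (mod 157), and since 73⁻¹ ≡ 114 (mod 157), s ≡ 81. Hence t ≡ 195945 + 681453·81 = 55393638 (mod 106988121).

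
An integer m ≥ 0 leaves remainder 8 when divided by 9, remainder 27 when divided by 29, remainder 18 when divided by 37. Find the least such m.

7973

The moduli are pairwise coprime; N = 9·29·37 = 9657.
N/9 = 1073; 1073 ≡ 2 (mod 9); 2·5 ≡ 1, so inverse 5.
N/29 = 333; 333 ≡ 14 (mod 29); 14·27 ≡ 1, so inverse 27.
N/37 = 261; 261 ≡ 2 (mod 37); 2·19 ≡ 1, so inverse 19.
m ≡ 8·1073·5 + 27·333·27 + 18·261·19 = 374939.
374939 mod 9657 = 7973.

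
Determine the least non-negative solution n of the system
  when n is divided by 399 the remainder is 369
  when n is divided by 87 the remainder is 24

Combine the congruences pairwise.
gcd(399, 87) = 3 and 3 | (24 − 369), so the pair is consistent; merging gives n ≡ 5157 (mod 11571), where 11571 = lcm(399, 87).
The solution is unique modulo lcm(399, 87) = 11571.

5157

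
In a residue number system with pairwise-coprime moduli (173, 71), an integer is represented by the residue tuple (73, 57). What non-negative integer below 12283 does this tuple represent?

From x ≡ 73 (mod 173) write x = 73 + 173t. Substituting into x ≡ 57 (mod 71) gives 173t ≡ 55 (mod 71), and since 31⁻¹ ≡ 55 (mod 71), t ≡ 43. Hence x ≡ 73 + 173·43 = 7512 (mod 12283).

7512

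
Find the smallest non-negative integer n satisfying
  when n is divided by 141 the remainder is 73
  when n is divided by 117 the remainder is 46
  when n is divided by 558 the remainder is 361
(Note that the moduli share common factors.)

263179

gcd(141, 117) = 3 and 3 | (46 − 73), so the pair is consistent; merging gives n ≡ 4726 (mod 5499), where 5499 = lcm(141, 117).
gcd(5499, 558) = 9 and 9 | (361 − 4726), so the pair is consistent; merging gives n ≡ 263179 (mod 340938), where 340938 = lcm(5499, 558).
The solution is unique modulo lcm(141, 117, 558) = 340938.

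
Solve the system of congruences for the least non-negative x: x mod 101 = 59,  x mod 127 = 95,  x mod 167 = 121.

83788

The moduli are pairwise coprime; N = 101·127·167 = 2142109.
N/101 = 21209; 21209 ≡ 100 (mod 101); 100·100 ≡ 1, so inverse 100.
N/127 = 16867; 16867 ≡ 103 (mod 127); 103·37 ≡ 1, so inverse 37.
N/167 = 12827; 12827 ≡ 135 (mod 167); 135·120 ≡ 1, so inverse 120.
x ≡ 59·21209·100 + 95·16867·37 + 121·12827·120 = 370668645.
370668645 mod 2142109 = 83788.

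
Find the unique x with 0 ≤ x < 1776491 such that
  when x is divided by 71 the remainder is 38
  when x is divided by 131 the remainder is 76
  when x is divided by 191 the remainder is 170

From x ≡ 38 (mod 71) write x = 38 + 71t. Substituting into x ≡ 76 (mod 131) gives 71t ≡ 38 (mod 131), and since 71⁻¹ ≡ 24 (mod 131), t ≡ 126. Hence x ≡ 38 + 71·126 = 8984 (mod 9301).
From x ≡ 8984 (mod 9301) write x = 8984 + 9301t. Substituting into x ≡ 170 (mod 191) gives 9301t ≡ 163 (mod 191), and since 133⁻¹ ≡ 135 (mod 191), t ≡ 40. Hence x ≡ 8984 + 9301·40 = 381024 (mod 1776491).

381024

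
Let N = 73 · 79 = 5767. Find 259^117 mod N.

4662

Mod 73: 259 ≡ 40; by Fermat, exponent reduces to 117 mod 72 = 45; 40^45 ≡ 63 (mod 73).
Mod 79: 259 ≡ 22; by Fermat, exponent reduces to 117 mod 78 = 39; 22^39 ≡ 1 (mod 79).
Combine by CRT: x ≡ 63 (mod 73), x ≡ 1 (mod 79) ⇒ x ≡ 4662 (mod 5767).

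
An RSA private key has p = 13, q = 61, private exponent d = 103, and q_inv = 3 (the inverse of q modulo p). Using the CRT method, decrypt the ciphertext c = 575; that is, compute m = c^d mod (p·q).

315

d_p = d mod (p−1) = 103 mod 12 = 7; d_q = d mod (q−1) = 43.
m₁ = c^(d_p) mod p: c ≡ 3 (mod 13), and 3^7 mod 13 = 3.
m₂ = c^(d_q) mod q: c ≡ 26 (mod 61), and 26^43 mod 61 = 10.
h = q_inv·(m₁ − m₂) mod p = 3·(3 − 10) mod 13 = 5.
m = m₂ + h·q = 10 + 5·61 = 315.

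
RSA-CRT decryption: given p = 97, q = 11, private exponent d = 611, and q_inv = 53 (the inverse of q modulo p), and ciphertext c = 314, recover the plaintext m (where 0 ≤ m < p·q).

d_p = d mod (p−1) = 611 mod 96 = 35; d_q = d mod (q−1) = 1.
m₁ = c^(d_p) mod p: c ≡ 23 (mod 97), and 23^35 mod 97 = 40.
m₂ = c^(d_q) mod q: c ≡ 6 (mod 11), and 6^1 mod 11 = 6.
h = q_inv·(m₁ − m₂) mod p = 53·(40 − 6) mod 97 = 56.
m = m₂ + h·q = 6 + 56·11 = 622.

622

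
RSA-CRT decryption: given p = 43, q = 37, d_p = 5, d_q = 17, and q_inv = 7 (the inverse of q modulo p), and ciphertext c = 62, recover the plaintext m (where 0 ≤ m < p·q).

632

m₁ = c^(d_p) mod p: c ≡ 19 (mod 43), and 19^5 mod 43 = 30.
m₂ = c^(d_q) mod q: c ≡ 25 (mod 37), and 25^17 mod 37 = 3.
h = q_inv·(m₁ − m₂) mod p = 7·(30 − 3) mod 43 = 17.
m = m₂ + h·q = 3 + 17·37 = 632.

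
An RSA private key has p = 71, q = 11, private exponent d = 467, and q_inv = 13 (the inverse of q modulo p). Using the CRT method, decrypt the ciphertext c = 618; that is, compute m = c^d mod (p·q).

95

d_p = d mod (p−1) = 467 mod 70 = 47; d_q = d mod (q−1) = 7.
m₁ = c^(d_p) mod p: c ≡ 50 (mod 71), and 50^47 mod 71 = 24.
m₂ = c^(d_q) mod q: c ≡ 2 (mod 11), and 2^7 mod 11 = 7.
h = q_inv·(m₁ − m₂) mod p = 13·(24 − 7) mod 71 = 8.
m = m₂ + h·q = 7 + 8·11 = 95.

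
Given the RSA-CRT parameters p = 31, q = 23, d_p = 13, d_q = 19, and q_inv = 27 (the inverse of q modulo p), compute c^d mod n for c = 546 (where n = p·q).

603

m₁ = c^(d_p) mod p: c ≡ 19 (mod 31), and 19^13 mod 31 = 14.
m₂ = c^(d_q) mod q: c ≡ 17 (mod 23), and 17^19 mod 23 = 5.
h = q_inv·(m₁ − m₂) mod p = 27·(14 − 5) mod 31 = 26.
m = m₂ + h·q = 5 + 26·23 = 603.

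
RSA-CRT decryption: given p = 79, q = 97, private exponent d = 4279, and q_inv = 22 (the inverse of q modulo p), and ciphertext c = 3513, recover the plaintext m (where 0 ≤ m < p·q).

d_p = d mod (p−1) = 4279 mod 78 = 67; d_q = d mod (q−1) = 55.
m₁ = c^(d_p) mod p: c ≡ 37 (mod 79), and 37^67 mod 79 = 34.
m₂ = c^(d_q) mod q: c ≡ 21 (mod 97), and 21^55 mod 97 = 87.
h = q_inv·(m₁ − m₂) mod p = 22·(34 − 87) mod 79 = 19.
m = m₂ + h·q = 87 + 19·97 = 1930.

1930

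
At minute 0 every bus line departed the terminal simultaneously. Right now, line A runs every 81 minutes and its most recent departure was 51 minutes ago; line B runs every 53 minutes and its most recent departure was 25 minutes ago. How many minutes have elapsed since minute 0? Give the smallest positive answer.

1509

From t ≡ 51 (mod 81) write t = 51 + 81s. Substituting into t ≡ 25 (mod 53) gives 81s ≡ 27 (mod 53), and since 28⁻¹ ≡ 36 (mod 53), s ≡ 18. Hence t ≡ 51 + 81·18 = 1509 (mod 4293).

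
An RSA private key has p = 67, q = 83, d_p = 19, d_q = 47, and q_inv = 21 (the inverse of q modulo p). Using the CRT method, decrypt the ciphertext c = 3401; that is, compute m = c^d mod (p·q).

5542

m₁ = c^(d_p) mod p: c ≡ 51 (mod 67), and 51^19 mod 67 = 48.
m₂ = c^(d_q) mod q: c ≡ 81 (mod 83), and 81^47 mod 83 = 64.
h = q_inv·(m₁ − m₂) mod p = 21·(48 − 64) mod 67 = 66.
m = m₂ + h·q = 64 + 66·83 = 5542.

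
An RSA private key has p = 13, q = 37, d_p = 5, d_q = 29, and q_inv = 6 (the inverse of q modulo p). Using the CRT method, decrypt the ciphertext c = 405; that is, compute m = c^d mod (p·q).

m₁ = c^(d_p) mod p: c ≡ 2 (mod 13), and 2^5 mod 13 = 6.
m₂ = c^(d_q) mod q: c ≡ 35 (mod 37), and 35^29 mod 37 = 13.
h = q_inv·(m₁ − m₂) mod p = 6·(6 − 13) mod 13 = 10.
m = m₂ + h·q = 13 + 10·37 = 383.

383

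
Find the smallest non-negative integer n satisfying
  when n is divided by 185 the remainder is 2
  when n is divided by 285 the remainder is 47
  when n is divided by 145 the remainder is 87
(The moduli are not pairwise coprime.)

72152

Combine the congruences pairwise.
gcd(185, 285) = 5 and 5 | (47 − 2), so the pair is consistent; merging gives n ≡ 8882 (mod 10545), where 10545 = lcm(185, 285).
gcd(10545, 145) = 5 and 5 | (87 − 8882), so the pair is consistent; merging gives n ≡ 72152 (mod 305805), where 305805 = lcm(10545, 145).
The solution is unique modulo lcm(185, 285, 145) = 305805.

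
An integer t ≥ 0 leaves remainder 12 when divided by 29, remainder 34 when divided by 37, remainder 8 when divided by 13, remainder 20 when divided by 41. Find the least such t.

The moduli are pairwise coprime; N = 29·37·13·41 = 571909.
N/29 = 19721; 19721 ≡ 1 (mod 29), inverse 1.
N/37 = 15457; 15457 ≡ 28 (mod 37); 28·4 ≡ 1, so inverse 4.
N/13 = 43993; 43993 ≡ 1 (mod 13), inverse 1.
N/41 = 13949; 13949 ≡ 9 (mod 41); 9·32 ≡ 1, so inverse 32.
t ≡ 12·19721·1 + 34·15457·4 + 8·43993·1 + 20·13949·32 = 11618108.
11618108 mod 571909 = 179928.

179928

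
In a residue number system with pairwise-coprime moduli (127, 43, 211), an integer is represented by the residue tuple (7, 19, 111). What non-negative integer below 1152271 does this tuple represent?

86621

The moduli are pairwise coprime; N = 127·43·211 = 1152271.
N/127 = 9073; 9073 ≡ 56 (mod 127); 56·93 ≡ 1, so inverse 93.
N/43 = 26797; 26797 ≡ 8 (mod 43); 8·27 ≡ 1, so inverse 27.
N/211 = 5461; 5461 ≡ 186 (mod 211); 186·135 ≡ 1, so inverse 135.
x ≡ 7·9073·93 + 19·26797·27 + 111·5461·135 = 101486469.
101486469 mod 1152271 = 86621.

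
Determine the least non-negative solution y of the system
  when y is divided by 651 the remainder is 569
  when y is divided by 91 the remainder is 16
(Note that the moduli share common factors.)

4475

gcd(651, 91) = 7 and 7 | (16 − 569), so the pair is consistent; merging gives y ≡ 4475 (mod 8463), where 8463 = lcm(651, 91).
The solution is unique modulo lcm(651, 91) = 8463.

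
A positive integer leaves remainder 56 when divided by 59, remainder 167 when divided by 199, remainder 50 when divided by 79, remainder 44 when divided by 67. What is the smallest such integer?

52964415

The moduli are pairwise coprime; N = 59·199·79·67 = 62145113.
N/59 = 1053307; 1053307 ≡ 39 (mod 59); 39·56 ≡ 1, so inverse 56.
N/199 = 312287; 312287 ≡ 56 (mod 199); 56·32 ≡ 1, so inverse 32.
N/79 = 786647; 786647 ≡ 44 (mod 79); 44·9 ≡ 1, so inverse 9.
N/67 = 927539; 927539 ≡ 58 (mod 67); 58·52 ≡ 1, so inverse 52.
x ≡ 56·1053307·56 + 167·312287·32 + 50·786647·9 + 44·927539·52 = 7448232862.
7448232862 mod 62145113 = 52964415.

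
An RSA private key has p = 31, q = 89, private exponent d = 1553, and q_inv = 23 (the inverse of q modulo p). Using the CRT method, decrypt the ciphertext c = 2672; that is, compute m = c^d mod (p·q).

d_p = d mod (p−1) = 1553 mod 30 = 23; d_q = d mod (q−1) = 57.
m₁ = c^(d_p) mod p: c ≡ 6 (mod 31), and 6^23 mod 31 = 26.
m₂ = c^(d_q) mod q: c ≡ 2 (mod 89), and 2^57 mod 89 = 4.
h = q_inv·(m₁ − m₂) mod p = 23·(26 − 4) mod 31 = 10.
m = m₂ + h·q = 4 + 10·89 = 894.

894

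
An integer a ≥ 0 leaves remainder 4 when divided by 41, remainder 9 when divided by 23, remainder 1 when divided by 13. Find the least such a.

10336

The moduli are pairwise coprime; N = 41·23·13 = 12259.
N/41 = 299; 299 ≡ 12 (mod 41); 12·24 ≡ 1, so inverse 24.
N/23 = 533; 533 ≡ 4 (mod 23); 4·6 ≡ 1, so inverse 6.
N/13 = 943; 943 ≡ 7 (mod 13); 7·2 ≡ 1, so inverse 2.
a ≡ 4·299·24 + 9·533·6 + 1·943·2 = 59372.
59372 mod 12259 = 10336.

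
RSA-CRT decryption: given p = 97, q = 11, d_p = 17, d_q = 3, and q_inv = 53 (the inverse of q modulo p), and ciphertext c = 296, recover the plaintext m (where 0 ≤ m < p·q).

m₁ = c^(d_p) mod p: c ≡ 5 (mod 97), and 5^17 mod 97 = 83.
m₂ = c^(d_q) mod q: c ≡ 10 (mod 11), and 10^3 mod 11 = 10.
h = q_inv·(m₁ − m₂) mod p = 53·(83 − 10) mod 97 = 86.
m = m₂ + h·q = 10 + 86·11 = 956.

956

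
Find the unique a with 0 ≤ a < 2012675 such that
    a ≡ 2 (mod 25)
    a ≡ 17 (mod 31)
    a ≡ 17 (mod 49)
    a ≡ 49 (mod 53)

820277

The moduli are pairwise coprime; N = 25·31·49·53 = 2012675.
N/25 = 80507; 80507 ≡ 7 (mod 25); 7·18 ≡ 1, so inverse 18.
N/31 = 64925; 64925 ≡ 11 (mod 31); 11·17 ≡ 1, so inverse 17.
N/49 = 41075; 41075 ≡ 13 (mod 49); 13·34 ≡ 1, so inverse 34.
N/53 = 37975; 37975 ≡ 27 (mod 53); 27·2 ≡ 1, so inverse 2.
a ≡ 2·80507·18 + 17·64925·17 + 17·41075·34 + 49·37975·2 = 49124477.
49124477 mod 2012675 = 820277.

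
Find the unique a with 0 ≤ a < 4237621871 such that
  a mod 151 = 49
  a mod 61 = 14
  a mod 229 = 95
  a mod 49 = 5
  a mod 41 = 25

Combine the congruences pairwise.
From a ≡ 49 (mod 151) write a = 49 + 151t. Substituting into a ≡ 14 (mod 61) gives 151t ≡ 26 (mod 61), and since 29⁻¹ ≡ 40 (mod 61), t ≡ 3. Hence a ≡ 49 + 151·3 = 502 (mod 9211).
From a ≡ 502 (mod 9211) write a = 502 + 9211t. Substituting into a ≡ 95 (mod 229) gives 9211t ≡ 51 (mod 229), and since 51⁻¹ ≡ 9 (mod 229), t ≡ 1. Hence a ≡ 502 + 9211·1 = 9713 (mod 2109319).
From a ≡ 9713 (mod 2109319) write a = 9713 + 2109319t. Substituting into a ≡ 5 (mod 49) gives 2109319t ≡ 43 (mod 49), and since 16⁻¹ ≡ 46 (mod 49), t ≡ 18. Hence a ≡ 9713 + 2109319·18 = 37977455 (mod 103356631).
From a ≡ 37977455 (mod 103356631) write a = 37977455 + 103356631t. Substituting into a ≡ 25 (mod 41) gives 103356631t ≡ 9 (mod 41), and since 18⁻¹ ≡ 16 (mod 41), t ≡ 21. Hence a ≡ 37977455 + 103356631·21 = 2208466706 (mod 4237621871).

2208466706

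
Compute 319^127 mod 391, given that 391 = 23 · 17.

191

Mod 23: 319 ≡ 20; by Fermat, exponent reduces to 127 mod 22 = 17; 20^17 ≡ 7 (mod 23).
Mod 17: 319 ≡ 13; by Fermat, exponent reduces to 127 mod 16 = 15; 13^15 ≡ 4 (mod 17).
Combine by CRT: x ≡ 7 (mod 23), x ≡ 4 (mod 17) ⇒ x ≡ 191 (mod 391).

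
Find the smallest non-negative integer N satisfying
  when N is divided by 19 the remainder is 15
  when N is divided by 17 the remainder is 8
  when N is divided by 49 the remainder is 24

6247

The moduli are pairwise coprime; M = 19·17·49 = 15827.
M/19 = 833; 833 ≡ 16 (mod 19); 16·6 ≡ 1, so inverse 6.
M/17 = 931; 931 ≡ 13 (mod 17); 13·4 ≡ 1, so inverse 4.
M/49 = 323; 323 ≡ 29 (mod 49); 29·22 ≡ 1, so inverse 22.
N ≡ 15·833·6 + 8·931·4 + 24·323·22 = 275306.
275306 mod 15827 = 6247.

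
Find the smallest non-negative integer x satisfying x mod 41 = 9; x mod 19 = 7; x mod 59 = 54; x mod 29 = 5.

51915

The moduli are pairwise coprime; N = 41·19·59·29 = 1332869.
N/41 = 32509; 32509 ≡ 37 (mod 41); 37·10 ≡ 1, so inverse 10.
N/19 = 70151; 70151 ≡ 3 (mod 19); 3·13 ≡ 1, so inverse 13.
N/59 = 22591; 22591 ≡ 53 (mod 59); 53·49 ≡ 1, so inverse 49.
N/29 = 45961; 45961 ≡ 25 (mod 29); 25·7 ≡ 1, so inverse 7.
x ≡ 9·32509·10 + 7·70151·13 + 54·22591·49 + 5·45961·7 = 70693972.
70693972 mod 1332869 = 51915.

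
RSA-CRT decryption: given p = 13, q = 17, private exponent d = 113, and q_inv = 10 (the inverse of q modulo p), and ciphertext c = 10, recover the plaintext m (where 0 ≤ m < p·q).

d_p = d mod (p−1) = 113 mod 12 = 5; d_q = d mod (q−1) = 1.
m₁ = c^(d_p) mod p: c ≡ 10 (mod 13), and 10^5 mod 13 = 4.
m₂ = c^(d_q) mod q: c ≡ 10 (mod 17), and 10^1 mod 17 = 10.
h = q_inv·(m₁ − m₂) mod p = 10·(4 − 10) mod 13 = 5.
m = m₂ + h·q = 10 + 5·17 = 95.

95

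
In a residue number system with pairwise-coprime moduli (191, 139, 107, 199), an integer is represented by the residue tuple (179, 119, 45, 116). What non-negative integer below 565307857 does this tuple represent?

331131340

The moduli are pairwise coprime; N = 191·139·107·199 = 565307857.
N/191 = 2959727; 2959727 ≡ 182 (mod 191); 182·106 ≡ 1, so inverse 106.
N/139 = 4066963; 4066963 ≡ 101 (mod 139); 101·128 ≡ 1, so inverse 128.
N/107 = 5283251; 5283251 ≡ 19 (mod 107); 19·62 ≡ 1, so inverse 62.
N/199 = 2840743; 2840743 ≡ 18 (mod 199); 18·188 ≡ 1, so inverse 188.
x ≡ 179·2959727·106 + 119·4066963·128 + 45·5283251·62 + 116·2840743·188 = 194797034148.
194797034148 mod 565307857 = 331131340.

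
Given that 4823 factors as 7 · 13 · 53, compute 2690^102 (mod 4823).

Mod 7: 2690 ≡ 2; since 6 | 102, by Fermat 2^102 ≡ 1 (mod 7).
Mod 13: 2690 ≡ 12; by Fermat, exponent reduces to 102 mod 12 = 6; 12^6 ≡ 1 (mod 13).
Mod 53: 2690 ≡ 40; by Fermat, exponent reduces to 102 mod 52 = 50; 40^50 ≡ 16 (mod 53).
Combine by CRT: x ≡ 1 (mod 7), x ≡ 1 (mod 13), x ≡ 16 (mod 53) ⇒ x ≡ 4733 (mod 4823).

4733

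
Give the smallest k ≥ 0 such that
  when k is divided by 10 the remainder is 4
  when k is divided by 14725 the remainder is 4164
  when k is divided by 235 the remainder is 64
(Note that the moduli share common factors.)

gcd(10, 14725) = 5 and 5 | (4164 − 4), so the pair is consistent; merging gives k ≡ 4164 (mod 29450), where 29450 = lcm(10, 14725).
gcd(29450, 235) = 5 and 5 | (64 − 4164), so the pair is consistent; merging gives k ≡ 239764 (mod 1384150), where 1384150 = lcm(29450, 235).
The solution is unique modulo lcm(10, 14725, 235) = 1384150.

239764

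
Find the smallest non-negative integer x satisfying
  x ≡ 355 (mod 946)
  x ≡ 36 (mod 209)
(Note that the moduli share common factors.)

Combine the congruences pairwise.
gcd(946, 209) = 11 and 11 | (36 − 355), so the pair is consistent; merging gives x ≡ 17383 (mod 17974), where 17974 = lcm(946, 209).
The solution is unique modulo lcm(946, 209) = 17974.

17383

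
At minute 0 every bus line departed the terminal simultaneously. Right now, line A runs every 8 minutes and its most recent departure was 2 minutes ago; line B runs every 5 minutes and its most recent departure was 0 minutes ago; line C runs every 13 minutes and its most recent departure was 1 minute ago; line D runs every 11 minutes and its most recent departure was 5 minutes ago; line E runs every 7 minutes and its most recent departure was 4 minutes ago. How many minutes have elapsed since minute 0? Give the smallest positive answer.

Combine the congruences pairwise.
From t ≡ 2 (mod 8) write t = 2 + 8s. Substituting into t ≡ 0 (mod 5) gives 8s ≡ 3 (mod 5), and since 3⁻¹ ≡ 2 (mod 5), s ≡ 1. Hence t ≡ 2 + 8·1 = 10 (mod 40).
From t ≡ 10 (mod 40) write t = 10 + 40s. Substituting into t ≡ 1 (mod 13) gives 40s ≡ 4 (mod 13), and since 1⁻¹ ≡ 1 (mod 13), s ≡ 4. Hence t ≡ 10 + 40·4 = 170 (mod 520).
From t ≡ 170 (mod 520) write t = 170 + 520s. Substituting into t ≡ 5 (mod 11) gives 520s ≡ 0 (mod 11), and since 3⁻¹ ≡ 4 (mod 11), s ≡ 0. Hence t ≡ 170 + 520·0 = 170 (mod 5720).
From t ≡ 170 (mod 5720) write t = 170 + 5720s. Substituting into t ≡ 4 (mod 7) gives 5720s ≡ 2 (mod 7), and since 1⁻¹ ≡ 1 (mod 7), s ≡ 2. Hence t ≡ 170 + 5720·2 = 11610 (mod 40040).

11610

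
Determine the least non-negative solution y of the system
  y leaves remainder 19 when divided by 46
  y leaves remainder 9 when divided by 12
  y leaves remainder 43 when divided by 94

1077

gcd(46, 12) = 2 and 2 | (9 − 19), so the pair is consistent; merging gives y ≡ 249 (mod 276), where 276 = lcm(46, 12).
gcd(276, 94) = 2 and 2 | (43 − 249), so the pair is consistent; merging gives y ≡ 1077 (mod 12972), where 12972 = lcm(276, 94).
The solution is unique modulo lcm(46, 12, 94) = 12972.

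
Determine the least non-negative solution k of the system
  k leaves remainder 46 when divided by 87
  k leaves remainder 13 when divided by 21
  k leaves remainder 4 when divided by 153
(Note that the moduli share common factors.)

gcd(87, 21) = 3 and 3 | (13 − 46), so the pair is consistent; merging gives k ≡ 307 (mod 609), where 609 = lcm(87, 21).
gcd(609, 153) = 3 and 3 | (4 − 307), so the pair is consistent; merging gives k ≡ 30757 (mod 31059), where 31059 = lcm(609, 153).
The solution is unique modulo lcm(87, 21, 153) = 31059.

30757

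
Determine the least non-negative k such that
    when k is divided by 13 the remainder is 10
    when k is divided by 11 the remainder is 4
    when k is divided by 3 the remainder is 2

The moduli are pairwise coprime; N = 13·11·3 = 429.
N/13 = 33; 33 ≡ 7 (mod 13); 7·2 ≡ 1, so inverse 2.
N/11 = 39; 39 ≡ 6 (mod 11); 6·2 ≡ 1, so inverse 2.
N/3 = 143; 143 ≡ 2 (mod 3); 2·2 ≡ 1, so inverse 2.
k ≡ 10·33·2 + 4·39·2 + 2·143·2 = 1544.
1544 mod 429 = 257.

257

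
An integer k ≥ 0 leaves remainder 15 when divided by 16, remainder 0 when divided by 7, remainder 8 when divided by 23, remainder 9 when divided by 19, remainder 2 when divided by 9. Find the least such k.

The moduli are pairwise coprime; N = 16·7·23·19·9 = 440496.
N/16 = 27531; 27531 ≡ 11 (mod 16); 11·3 ≡ 1, so inverse 3.
N/7 = 62928; 62928 ≡ 5 (mod 7); 5·3 ≡ 1, so inverse 3.
N/23 = 19152; 19152 ≡ 16 (mod 23); 16·13 ≡ 1, so inverse 13.
N/19 = 23184; 23184 ≡ 4 (mod 19); 4·5 ≡ 1, so inverse 5.
N/9 = 48944; 48944 ≡ 2 (mod 9); 2·5 ≡ 1, so inverse 5.
k ≡ 15·27531·3 + 0·62928·3 + 8·19152·13 + 9·23184·5 + 2·48944·5 = 4763423.
4763423 mod 440496 = 358463.

358463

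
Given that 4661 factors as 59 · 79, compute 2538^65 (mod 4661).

Mod 59: 2538 ≡ 1; by Fermat, exponent reduces to 65 mod 58 = 7; 1^7 ≡ 1 (mod 59).
Mod 79: 2538 ≡ 10; 10^65 ≡ 1 (mod 79).
Combine by CRT: x ≡ 1 (mod 59), x ≡ 1 (mod 79) ⇒ x ≡ 1 (mod 4661).

1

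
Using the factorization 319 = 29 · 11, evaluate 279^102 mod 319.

Mod 29: 279 ≡ 18; by Fermat, exponent reduces to 102 mod 28 = 18; 18^18 ≡ 4 (mod 29).
Mod 11: 279 ≡ 4; by Fermat, exponent reduces to 102 mod 10 = 2; 4^2 ≡ 5 (mod 11).
Combine by CRT: x ≡ 4 (mod 29), x ≡ 5 (mod 11) ⇒ x ≡ 236 (mod 319).

236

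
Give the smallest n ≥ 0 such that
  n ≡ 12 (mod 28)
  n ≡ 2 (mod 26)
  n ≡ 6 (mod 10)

Combine the congruences pairwise.
gcd(28, 26) = 2 and 2 | (2 − 12), so the pair is consistent; merging gives n ≡ 236 (mod 364), where 364 = lcm(28, 26).
gcd(364, 10) = 2 and 2 | (6 − 236), so the pair is consistent; merging gives n ≡ 236 (mod 1820), where 1820 = lcm(364, 10).
The solution is unique modulo lcm(28, 26, 10) = 1820.

236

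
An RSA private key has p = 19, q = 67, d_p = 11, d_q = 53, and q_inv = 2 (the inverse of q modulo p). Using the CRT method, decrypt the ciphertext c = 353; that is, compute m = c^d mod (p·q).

m₁ = c^(d_p) mod p: c ≡ 11 (mod 19), and 11^11 mod 19 = 7.
m₂ = c^(d_q) mod q: c ≡ 18 (mod 67), and 18^53 mod 67 = 46.
h = q_inv·(m₁ − m₂) mod p = 2·(7 − 46) mod 19 = 17.
m = m₂ + h·q = 46 + 17·67 = 1185.

1185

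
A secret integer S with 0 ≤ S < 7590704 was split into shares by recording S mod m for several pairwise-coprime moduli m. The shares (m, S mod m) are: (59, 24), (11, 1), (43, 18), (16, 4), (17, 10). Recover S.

4904340

The moduli are pairwise coprime; N = 59·11·43·16·17 = 7590704.
N/59 = 128656; 128656 ≡ 36 (mod 59); 36·41 ≡ 1, so inverse 41.
N/11 = 690064; 690064 ≡ 1 (mod 11), inverse 1.
N/43 = 176528; 176528 ≡ 13 (mod 43); 13·10 ≡ 1, so inverse 10.
N/16 = 474419; 474419 ≡ 3 (mod 16); 3·11 ≡ 1, so inverse 11.
N/17 = 446512; 446512 ≡ 7 (mod 17); 7·5 ≡ 1, so inverse 5.
S ≡ 24·128656·41 + 1·690064·1 + 18·176528·10 + 4·474419·11 + 10·446512·5 = 202262644.
202262644 mod 7590704 = 4904340.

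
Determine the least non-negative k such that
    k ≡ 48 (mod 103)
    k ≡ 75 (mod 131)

From k ≡ 48 (mod 103) write k = 48 + 103t. Substituting into k ≡ 75 (mod 131) gives 103t ≡ 27 (mod 131), and since 103⁻¹ ≡ 14 (mod 131), t ≡ 116. Hence k ≡ 48 + 103·116 = 11996 (mod 13493).

11996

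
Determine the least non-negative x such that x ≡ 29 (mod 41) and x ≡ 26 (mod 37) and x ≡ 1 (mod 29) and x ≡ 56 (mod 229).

From x ≡ 29 (mod 41) write x = 29 + 41t. Substituting into x ≡ 26 (mod 37) gives 41t ≡ 34 (mod 37), and since 4⁻¹ ≡ 28 (mod 37), t ≡ 27. Hence x ≡ 29 + 41·27 = 1136 (mod 1517).
From x ≡ 1136 (mod 1517) write x = 1136 + 1517t. Substituting into x ≡ 1 (mod 29) gives 1517t ≡ 25 (mod 29), and since 9⁻¹ ≡ 13 (mod 29), t ≡ 6. Hence x ≡ 1136 + 1517·6 = 10238 (mod 43993).
From x ≡ 10238 (mod 43993) write x = 10238 + 43993t. Substituting into x ≡ 56 (mod 229) gives 43993t ≡ 123 (mod 229), and since 25⁻¹ ≡ 55 (mod 229), t ≡ 124. Hence x ≡ 10238 + 43993·124 = 5465370 (mod 10074397).

5465370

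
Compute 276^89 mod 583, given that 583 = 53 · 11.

166

Mod 53: 276 ≡ 11; by Fermat, exponent reduces to 89 mod 52 = 37; 11^37 ≡ 7 (mod 53).
Mod 11: 276 ≡ 1; by Fermat, exponent reduces to 89 mod 10 = 9; 1^9 ≡ 1 (mod 11).
Combine by CRT: x ≡ 7 (mod 53), x ≡ 1 (mod 11) ⇒ x ≡ 166 (mod 583).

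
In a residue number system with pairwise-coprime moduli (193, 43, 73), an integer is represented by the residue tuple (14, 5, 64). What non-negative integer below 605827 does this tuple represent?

501428

The moduli are pairwise coprime; N = 193·43·73 = 605827.
N/193 = 3139; 3139 ≡ 51 (mod 193); 51·53 ≡ 1, so inverse 53.
N/43 = 14089; 14089 ≡ 28 (mod 43); 28·20 ≡ 1, so inverse 20.
N/73 = 8299; 8299 ≡ 50 (mod 73); 50·19 ≡ 1, so inverse 19.
x ≡ 14·3139·53 + 5·14089·20 + 64·8299·19 = 13829622.
13829622 mod 605827 = 501428.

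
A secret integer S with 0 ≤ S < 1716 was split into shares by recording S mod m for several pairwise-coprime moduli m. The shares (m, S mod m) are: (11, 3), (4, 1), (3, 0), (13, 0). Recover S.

The moduli are pairwise coprime; N = 11·4·3·13 = 1716.
N/11 = 156; 156 ≡ 2 (mod 11); 2·6 ≡ 1, so inverse 6.
N/4 = 429; 429 ≡ 1 (mod 4), inverse 1.
N/3 = 572; 572 ≡ 2 (mod 3); 2·2 ≡ 1, so inverse 2.
N/13 = 132; 132 ≡ 2 (mod 13); 2·7 ≡ 1, so inverse 7.
S ≡ 3·156·6 + 1·429·1 + 0·572·2 + 0·132·7 = 3237.
3237 mod 1716 = 1521.

1521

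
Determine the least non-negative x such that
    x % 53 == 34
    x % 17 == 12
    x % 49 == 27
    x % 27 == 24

856302

The moduli are pairwise coprime; N = 53·17·49·27 = 1192023.
N/53 = 22491; 22491 ≡ 19 (mod 53); 19·14 ≡ 1, so inverse 14.
N/17 = 70119; 70119 ≡ 11 (mod 17); 11·14 ≡ 1, so inverse 14.
N/49 = 24327; 24327 ≡ 23 (mod 49); 23·32 ≡ 1, so inverse 32.
N/27 = 44149; 44149 ≡ 4 (mod 27); 4·7 ≡ 1, so inverse 7.
x ≡ 34·22491·14 + 12·70119·14 + 27·24327·32 + 24·44149·7 = 50921268.
50921268 mod 1192023 = 856302.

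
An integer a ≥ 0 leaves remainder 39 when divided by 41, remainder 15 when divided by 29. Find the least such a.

From a ≡ 39 (mod 41) write a = 39 + 41t. Substituting into a ≡ 15 (mod 29) gives 41t ≡ 5 (mod 29), and since 12⁻¹ ≡ 17 (mod 29), t ≡ 27. Hence a ≡ 39 + 41·27 = 1146 (mod 1189).

1146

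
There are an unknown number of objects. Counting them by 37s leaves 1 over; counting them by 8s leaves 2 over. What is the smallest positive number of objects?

From N ≡ 1 (mod 37) write N = 1 + 37t. Substituting into N ≡ 2 (mod 8) gives 37t ≡ 1 (mod 8), and since 5⁻¹ ≡ 5 (mod 8), t ≡ 5. Hence N ≡ 1 + 37·5 = 186 (mod 296).

186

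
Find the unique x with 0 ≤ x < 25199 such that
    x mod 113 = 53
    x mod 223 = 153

From x ≡ 53 (mod 113) write x = 53 + 113t. Substituting into x ≡ 153 (mod 223) gives 113t ≡ 100 (mod 223), and since 113⁻¹ ≡ 75 (mod 223), t ≡ 141. Hence x ≡ 53 + 113·141 = 15986 (mod 25199).

15986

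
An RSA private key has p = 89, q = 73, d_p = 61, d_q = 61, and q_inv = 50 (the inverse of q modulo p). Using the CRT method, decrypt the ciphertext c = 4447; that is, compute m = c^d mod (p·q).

m₁ = c^(d_p) mod p: c ≡ 86 (mod 89), and 86^61 mod 89 = 6.
m₂ = c^(d_q) mod q: c ≡ 67 (mod 73), and 67^61 mod 73 = 54.
h = q_inv·(m₁ − m₂) mod p = 50·(6 − 54) mod 89 = 3.
m = m₂ + h·q = 54 + 3·73 = 273.

273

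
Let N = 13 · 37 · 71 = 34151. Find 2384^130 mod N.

Mod 13: 2384 ≡ 5; by Fermat, exponent reduces to 130 mod 12 = 10; 5^10 ≡ 12 (mod 13).
Mod 37: 2384 ≡ 16; by Fermat, exponent reduces to 130 mod 36 = 22; 16^22 ≡ 9 (mod 37).
Mod 71: 2384 ≡ 41; by Fermat, exponent reduces to 130 mod 70 = 60; 41^60 ≡ 32 (mod 71).
Combine by CRT: x ≡ 12 (mod 13), x ≡ 9 (mod 37), x ≡ 32 (mod 71) ⇒ x ≡ 9333 (mod 34151).

9333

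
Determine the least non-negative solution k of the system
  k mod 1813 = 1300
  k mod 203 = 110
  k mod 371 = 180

786329

gcd(1813, 203) = 7 and 7 | (110 − 1300), so the pair is consistent; merging gives k ≡ 50251 (mod 52577), where 52577 = lcm(1813, 203).
gcd(52577, 371) = 7 and 7 | (180 − 50251), so the pair is consistent; merging gives k ≡ 786329 (mod 2786581), where 2786581 = lcm(52577, 371).
The solution is unique modulo lcm(1813, 203, 371) = 2786581.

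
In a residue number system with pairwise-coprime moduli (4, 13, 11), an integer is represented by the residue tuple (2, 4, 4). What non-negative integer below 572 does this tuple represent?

The moduli are pairwise coprime; N = 4·13·11 = 572.
N/4 = 143; 143 ≡ 3 (mod 4); 3·3 ≡ 1, so inverse 3.
N/13 = 44; 44 ≡ 5 (mod 13); 5·8 ≡ 1, so inverse 8.
N/11 = 52; 52 ≡ 8 (mod 11); 8·7 ≡ 1, so inverse 7.
x ≡ 2·143·3 + 4·44·8 + 4·52·7 = 3722.
3722 mod 572 = 290.

290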